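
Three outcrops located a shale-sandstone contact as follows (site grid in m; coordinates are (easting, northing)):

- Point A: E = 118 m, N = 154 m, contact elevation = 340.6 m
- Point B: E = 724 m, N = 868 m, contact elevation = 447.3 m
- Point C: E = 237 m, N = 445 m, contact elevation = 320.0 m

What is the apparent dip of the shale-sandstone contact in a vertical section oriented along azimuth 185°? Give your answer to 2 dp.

13.00°

Two edge vectors: Point A→Point B = (606, 714, 106.7), Point A→Point C = (119, 291, -20.6).
Normal n = (Point A→Point B) × (Point A→Point C) = (-45758.1, 25180.9, 91380).
So ∂z/∂E = −n_x/n_z = 0.50075 and ∂z/∂N = −n_y/n_z = −0.27556.
Unit vector along 185° is (sin 185°, cos 185°) = (-0.0872, -0.9962).
Slope in that direction = a·(-0.0872) + b·(-0.9962) = 0.23087.
Apparent dip = arctan|0.23087| = 13.00° (true dip is 29.8°, so apparent ≤ true as expected).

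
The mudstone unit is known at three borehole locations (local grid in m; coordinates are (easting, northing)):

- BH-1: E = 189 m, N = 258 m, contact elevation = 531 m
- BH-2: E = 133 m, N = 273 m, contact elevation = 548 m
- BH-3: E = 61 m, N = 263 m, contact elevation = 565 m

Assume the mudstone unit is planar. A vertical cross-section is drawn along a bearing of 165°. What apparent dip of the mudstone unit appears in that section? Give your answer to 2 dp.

12.80°

Let the plane be z = a·E + b·N + c.
BH-2−BH-1: −56a + 15b = 17;  BH-3−BH-1: −128a + 5b = 34.
Solving gives a = −0.25915, b = 0.16585.
Unit vector along 165° is (sin 165°, cos 165°) = (0.2588, -0.9659).
Slope in that direction = a·(0.2588) + b·(-0.9659) = −0.22727.
Apparent dip = arctan|0.22727| = 12.80° (true dip is 17.1°, so apparent ≤ true as expected).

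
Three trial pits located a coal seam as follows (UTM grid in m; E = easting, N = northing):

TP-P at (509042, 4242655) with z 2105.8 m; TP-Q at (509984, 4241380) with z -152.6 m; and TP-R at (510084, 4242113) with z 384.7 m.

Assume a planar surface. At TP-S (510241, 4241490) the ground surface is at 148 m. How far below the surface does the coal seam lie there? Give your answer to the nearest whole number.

507 m

Two edge vectors: TP-P→TP-Q = (942, -1275, -2258.4), TP-P→TP-R = (1042, -542, -1721.1).
Normal n = (TP-P→TP-Q) × (TP-P→TP-R) = (970349.7, -731976.6, 817986).
So ∂z/∂E = −n_x/n_z = −1.18626688 and ∂z/∂N = −n_y/n_z = 0.89485223.
Intercept c from TP-P: 2105.8 + 603859.67 − 3796549.31 = −3190583.84.
At (510241, 4241490): z_contact = −605282.0 + 3795506.8 − 3190583.84 = -359.0 m.
Depth below ground = 148 − (-359.0) = 507 m.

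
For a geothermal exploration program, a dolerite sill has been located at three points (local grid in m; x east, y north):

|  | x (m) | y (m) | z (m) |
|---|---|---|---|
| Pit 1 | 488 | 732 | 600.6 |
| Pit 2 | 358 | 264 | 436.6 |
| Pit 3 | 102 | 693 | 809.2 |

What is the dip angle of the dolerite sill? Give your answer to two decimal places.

Two edge vectors: Pit 1→Pit 2 = (-130, -468, -164), Pit 1→Pit 3 = (-386, -39, 208.6).
Normal n = (Pit 1→Pit 2) × (Pit 1→Pit 3) = (-104020.8, 90422, -175578).
So ∂z/∂x = −n_x/n_z = −0.59245 and ∂z/∂y = −n_y/n_z = 0.51500.
Gradient magnitude |∇z| = √(a² + b²) = √(0.35099 + 0.26522) = 0.78499.
True dip = arctan(0.78499) = 38.13°, dipping toward SE (azimuth ≈ 131°).

38.13°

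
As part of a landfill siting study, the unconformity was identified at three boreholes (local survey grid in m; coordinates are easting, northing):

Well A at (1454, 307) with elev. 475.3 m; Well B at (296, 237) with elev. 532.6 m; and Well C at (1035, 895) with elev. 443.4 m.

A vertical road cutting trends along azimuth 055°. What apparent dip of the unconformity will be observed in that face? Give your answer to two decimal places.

4.89°

Two edge vectors: Well A→Well B = (-1158, -70, 57.3), Well A→Well C = (-419, 588, -31.9).
Normal n = (Well A→Well B) × (Well A→Well C) = (-31459.4, -60948.9, -710234).
So ∂z/∂easting = −n_x/n_z = −0.04429 and ∂z/∂northing = −n_y/n_z = −0.08582.
Unit vector along 055° is (sin 55°, cos 55°) = (0.8192, 0.5736).
Slope in that direction = a·(0.8192) + b·(0.5736) = −0.08551.
Apparent dip = arctan|0.08551| = 4.89° (true dip is 5.5°, so apparent ≤ true as expected).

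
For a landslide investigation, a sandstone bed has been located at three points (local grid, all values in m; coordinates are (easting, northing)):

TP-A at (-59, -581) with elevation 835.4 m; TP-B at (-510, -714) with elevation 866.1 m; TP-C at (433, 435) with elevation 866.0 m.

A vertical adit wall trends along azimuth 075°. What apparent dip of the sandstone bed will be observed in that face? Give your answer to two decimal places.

3.87°

Two edge vectors: TP-A→TP-B = (-451, -133, 30.7), TP-A→TP-C = (492, 1016, 30.6).
Normal n = (TP-A→TP-B) × (TP-A→TP-C) = (-35261, 28905, -392780).
So ∂z/∂E = −n_x/n_z = −0.08977 and ∂z/∂N = −n_y/n_z = 0.07359.
Unit vector along 075° is (sin 75°, cos 75°) = (0.9659, 0.2588).
Slope in that direction = a·(0.9659) + b·(0.2588) = −0.06767.
Apparent dip = arctan|0.06767| = 3.87° (true dip is 6.6°, so apparent ≤ true as expected).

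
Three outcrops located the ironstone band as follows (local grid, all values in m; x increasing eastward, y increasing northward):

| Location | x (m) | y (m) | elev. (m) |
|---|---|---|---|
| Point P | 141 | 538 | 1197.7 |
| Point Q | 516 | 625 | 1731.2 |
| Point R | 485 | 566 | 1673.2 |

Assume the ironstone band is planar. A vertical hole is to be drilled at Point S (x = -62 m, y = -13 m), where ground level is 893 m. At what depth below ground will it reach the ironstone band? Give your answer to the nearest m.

Let the plane be z = a·x + b·y + c.
Point Q−Point P: 375a + 87b = 533.5;  Point R−Point P: 344a + 28b = 475.5.
Solving gives a = 1.36043, b = 0.26825.
Then c = 1197.7 − a·141 − b·538 = 861.56.
At (-62, -13): z_contact = −84.3 − 3.5 + 861.56 = 773.7 m.
Depth below ground = 893 − 773.7 = 119 m.

119 m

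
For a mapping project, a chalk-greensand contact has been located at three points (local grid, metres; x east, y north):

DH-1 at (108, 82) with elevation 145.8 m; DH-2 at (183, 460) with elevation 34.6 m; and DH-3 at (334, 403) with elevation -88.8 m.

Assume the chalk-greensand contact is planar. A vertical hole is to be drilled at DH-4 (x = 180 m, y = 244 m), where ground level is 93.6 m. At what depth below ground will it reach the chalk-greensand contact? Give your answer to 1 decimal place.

Two edge vectors: DH-1→DH-2 = (75, 378, -111.2), DH-1→DH-3 = (226, 321, -234.6).
Normal n = (DH-1→DH-2) × (DH-1→DH-3) = (-52983.6, -7536.2, -61353).
So ∂z/∂x = −n_x/n_z = −0.86359 and ∂z/∂y = −n_y/n_z = −0.12283.
Intercept c from DH-1: 145.8 + 93.27 + 10.07 = 249.14.
At (180, 244): z_contact = −155.45 − 29.97 + 249.14 = 63.72 m.
Depth below ground = 93.6 − 63.72 = 29.9 m.

29.9 m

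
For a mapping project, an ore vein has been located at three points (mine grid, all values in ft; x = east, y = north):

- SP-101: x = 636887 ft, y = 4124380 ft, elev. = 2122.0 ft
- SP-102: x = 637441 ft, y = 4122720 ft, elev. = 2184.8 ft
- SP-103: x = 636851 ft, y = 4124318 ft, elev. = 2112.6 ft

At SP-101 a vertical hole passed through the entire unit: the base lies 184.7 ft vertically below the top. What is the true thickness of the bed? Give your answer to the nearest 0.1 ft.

Two edge vectors: SP-101→SP-102 = (554, -1660, 62.8), SP-101→SP-103 = (-36, -62, -9.4).
Normal n = (SP-101→SP-102) × (SP-101→SP-103) = (19497.6, 2946.8, -94108).
So ∂z/∂x = −n_x/n_z = 0.20718 and ∂z/∂y = −n_y/n_z = 0.03131.
|∇z| = √(a²+b²) = 0.20954, so dip δ = arctan(0.20954) = 11.83°.
True thickness = vertical thickness × cos δ = 184.7 × cos 11.83° = 180.8 ft.

180.8 ft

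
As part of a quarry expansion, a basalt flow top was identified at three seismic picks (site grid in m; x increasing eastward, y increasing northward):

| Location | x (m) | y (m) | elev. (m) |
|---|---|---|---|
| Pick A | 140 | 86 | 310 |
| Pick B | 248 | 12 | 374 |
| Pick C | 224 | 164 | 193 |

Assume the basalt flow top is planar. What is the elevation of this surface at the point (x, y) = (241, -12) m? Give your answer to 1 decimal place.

Let the plane be z = a·x + b·y + c.
Pick B−Pick A: 108a − 74b = 64;  Pick C−Pick A: 84a + 78b = −117.
Solving gives a = −0.25041, b = −1.23033.
Then c = 310 − a·140 − b·86 = 450.87.
At (241, -12): z = −60.3 + 14.8 + 450.87 = 405.3 m.

405.3 m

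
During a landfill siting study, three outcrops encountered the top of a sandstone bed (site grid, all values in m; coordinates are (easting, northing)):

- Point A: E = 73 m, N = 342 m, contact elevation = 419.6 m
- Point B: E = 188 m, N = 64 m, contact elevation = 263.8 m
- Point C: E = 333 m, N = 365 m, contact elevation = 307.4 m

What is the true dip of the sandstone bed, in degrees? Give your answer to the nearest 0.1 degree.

30.7°

Let the plane be z = a·E + b·N + c.
Point B−Point A: 115a − 278b = −155.8;  Point C−Point A: 260a + 23b = −112.2.
Solving gives a = −0.46413, b = 0.36844.
Gradient magnitude |∇z| = √(a² + b²) = √(0.21542 + 0.13574) = 0.59259.
True dip = arctan(0.59259) = 30.7°, dipping toward SE (azimuth ≈ 128°).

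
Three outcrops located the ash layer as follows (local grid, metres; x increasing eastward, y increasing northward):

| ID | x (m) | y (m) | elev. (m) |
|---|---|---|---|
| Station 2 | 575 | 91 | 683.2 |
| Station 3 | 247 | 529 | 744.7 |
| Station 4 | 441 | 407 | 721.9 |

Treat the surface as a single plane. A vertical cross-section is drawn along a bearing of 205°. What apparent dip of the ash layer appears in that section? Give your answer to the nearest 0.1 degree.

Two edge vectors: Station 2→Station 3 = (-328, 438, 61.5), Station 2→Station 4 = (-134, 316, 38.7).
Normal n = (Station 2→Station 3) × (Station 2→Station 4) = (-2483.4, 4452.6, -44956).
So ∂z/∂x = −n_x/n_z = −0.05524 and ∂z/∂y = −n_y/n_z = 0.09904.
Unit vector along 205° is (sin 205°, cos 205°) = (-0.4226, -0.9063).
Slope in that direction = a·(-0.4226) + b·(-0.9063) = −0.06642.
Apparent dip = arctan|0.06642| = 3.8° (true dip is 6.5°, so apparent ≤ true as expected).

3.8°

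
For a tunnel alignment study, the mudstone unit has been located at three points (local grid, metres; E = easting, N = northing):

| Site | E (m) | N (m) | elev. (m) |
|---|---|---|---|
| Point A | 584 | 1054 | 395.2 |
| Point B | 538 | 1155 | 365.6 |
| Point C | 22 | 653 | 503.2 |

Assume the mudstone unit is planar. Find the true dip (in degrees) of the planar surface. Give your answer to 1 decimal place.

16.0°

Two edge vectors: Point A→Point B = (-46, 101, -29.6), Point A→Point C = (-562, -401, 108).
Normal n = (Point A→Point B) × (Point A→Point C) = (-961.6, 21603.2, 75208).
So ∂z/∂E = −n_x/n_z = 0.01279 and ∂z/∂N = −n_y/n_z = −0.28725.
Gradient magnitude |∇z| = √(a² + b²) = √(0.00016 + 0.08251) = 0.28753.
True dip = arctan(0.28753) = 16.0°, dipping toward N (azimuth ≈ 357°).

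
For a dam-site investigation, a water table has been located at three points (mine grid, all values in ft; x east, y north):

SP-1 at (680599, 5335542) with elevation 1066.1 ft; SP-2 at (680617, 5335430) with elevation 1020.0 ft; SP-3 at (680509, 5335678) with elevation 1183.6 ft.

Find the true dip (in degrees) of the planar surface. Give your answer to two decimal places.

Let the plane be z = a·x + b·y + c.
SP-2−SP-1: 18a − 112b = −46.1;  SP-3−SP-1: −90a + 136b = 117.5.
Solving gives a = −0.90283, b = 0.26651.
Gradient magnitude |∇z| = √(a² + b²) = √(0.81510 + 0.07103) = 0.94134.
True dip = arctan(0.94134) = 43.27°, dipping toward ESE (azimuth ≈ 106°).

43.27°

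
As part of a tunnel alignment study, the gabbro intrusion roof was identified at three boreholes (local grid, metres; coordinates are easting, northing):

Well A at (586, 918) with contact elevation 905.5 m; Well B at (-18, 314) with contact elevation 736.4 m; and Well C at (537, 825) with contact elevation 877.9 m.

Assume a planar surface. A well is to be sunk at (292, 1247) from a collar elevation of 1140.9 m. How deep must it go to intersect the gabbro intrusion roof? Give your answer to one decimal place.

121.2 m

Let the plane be z = a·easting + b·northing + c.
Well B−Well A: −604a − 604b = −169.1;  Well C−Well A: −49a − 93b = −27.6.
Solving gives a = −0.035525, b = 0.315491.
Then c = 905.5 − a·586 − b·918 = 636.70.
At (292, 1247): z_contact = −10.37 + 393.42 + 636.70 = 1019.74 m.
Depth below ground = 1140.9 − 1019.74 = 121.2 m.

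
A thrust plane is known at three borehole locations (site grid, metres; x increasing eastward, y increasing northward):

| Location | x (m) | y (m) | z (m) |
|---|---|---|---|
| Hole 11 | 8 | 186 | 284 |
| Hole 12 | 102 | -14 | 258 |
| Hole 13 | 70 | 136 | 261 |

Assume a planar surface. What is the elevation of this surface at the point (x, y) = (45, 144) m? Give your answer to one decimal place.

271.1 m

Let the plane be z = a·x + b·y + c.
Hole 12−Hole 11: 94a − 200b = −26;  Hole 13−Hole 11: 62a − 50b = −23.
Solving gives a = −0.42857, b = −0.07143.
Then c = 284 − a·8 − b·186 = 300.71.
At (45, 144): z = −19.3 − 10.3 + 300.71 = 271.1 m.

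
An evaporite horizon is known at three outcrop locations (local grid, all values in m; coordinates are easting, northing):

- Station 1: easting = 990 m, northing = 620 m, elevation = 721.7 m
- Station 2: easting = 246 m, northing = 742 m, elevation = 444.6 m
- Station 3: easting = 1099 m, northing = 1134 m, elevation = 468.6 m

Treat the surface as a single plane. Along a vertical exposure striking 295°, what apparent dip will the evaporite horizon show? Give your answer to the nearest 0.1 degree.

Let the plane be z = a·easting + b·northing + c.
Station 2−Station 1: −744a + 122b = −277.1;  Station 3−Station 1: 109a + 514b = −253.1.
Solving gives a = 0.28190, b = −0.55219.
Unit vector along 295° is (sin 295°, cos 295°) = (-0.9063, 0.4226).
Slope in that direction = a·(-0.9063) + b·(0.4226) = −0.48885.
Apparent dip = arctan|0.48885| = 26.1° (true dip is 31.8°, so apparent ≤ true as expected).

26.1°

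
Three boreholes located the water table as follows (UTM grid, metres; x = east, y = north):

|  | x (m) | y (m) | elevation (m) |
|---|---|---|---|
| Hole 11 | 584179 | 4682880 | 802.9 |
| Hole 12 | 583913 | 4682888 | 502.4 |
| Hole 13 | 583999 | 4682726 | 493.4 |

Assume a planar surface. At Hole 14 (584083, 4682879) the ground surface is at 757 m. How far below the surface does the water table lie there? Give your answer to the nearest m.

Let the plane be z = a·x + b·y + c.
Hole 12−Hole 11: −266a + 8b = −300.5;  Hole 13−Hole 11: −180a − 154b = −309.5.
Solving gives a = 1.14972644, b = 0.66590416.
Then c = 802.9 − a·584179 − b·4682880 = −3789192.42.
At (584083, 4682879): z_contact = 671535.7 + 3118348.6 − 3789192.42 = 691.9 m.
Depth below ground = 757 − 691.9 = 65 m.

65 m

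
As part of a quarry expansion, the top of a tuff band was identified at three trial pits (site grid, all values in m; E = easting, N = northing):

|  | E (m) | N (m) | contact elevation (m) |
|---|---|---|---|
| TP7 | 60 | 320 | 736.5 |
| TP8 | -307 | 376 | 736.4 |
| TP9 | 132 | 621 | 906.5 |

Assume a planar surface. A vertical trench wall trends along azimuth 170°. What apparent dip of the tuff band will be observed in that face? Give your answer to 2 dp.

Let the plane be z = a·E + b·N + c.
TP8−TP7: −367a + 56b = −0.1;  TP9−TP7: 72a + 301b = 170.
Solving gives a = 0.08341, b = 0.54483.
Unit vector along 170° is (sin 170°, cos 170°) = (0.1736, -0.9848).
Slope in that direction = a·(0.1736) + b·(-0.9848) = −0.52207.
Apparent dip = arctan|0.52207| = 27.57° (true dip is 28.9°, so apparent ≤ true as expected).

27.57°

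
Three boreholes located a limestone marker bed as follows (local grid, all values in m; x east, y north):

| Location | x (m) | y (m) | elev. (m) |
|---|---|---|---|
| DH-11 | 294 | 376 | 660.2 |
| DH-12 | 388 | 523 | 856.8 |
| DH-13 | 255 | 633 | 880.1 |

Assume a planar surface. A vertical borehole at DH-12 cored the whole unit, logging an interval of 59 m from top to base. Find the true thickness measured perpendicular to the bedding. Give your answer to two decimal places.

39.16 m

Two edge vectors: DH-11→DH-12 = (94, 147, 196.6), DH-11→DH-13 = (-39, 257, 219.9).
Normal n = (DH-11→DH-12) × (DH-11→DH-13) = (-18200.9, -28338, 29891).
So ∂z/∂x = −n_x/n_z = 0.60891 and ∂z/∂y = −n_y/n_z = 0.94804.
|∇z| = √(a²+b²) = 1.12675, so dip δ = arctan(1.12675) = 48.41°.
True thickness = vertical thickness × cos δ = 59 × cos 48.41° = 39.16 m.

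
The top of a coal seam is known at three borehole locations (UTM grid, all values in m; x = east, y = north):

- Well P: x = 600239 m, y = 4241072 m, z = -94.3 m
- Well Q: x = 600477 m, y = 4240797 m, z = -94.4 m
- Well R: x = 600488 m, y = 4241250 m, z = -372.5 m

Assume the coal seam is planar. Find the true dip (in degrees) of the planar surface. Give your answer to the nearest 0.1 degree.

42.4°

Two edge vectors: Well P→Well Q = (238, -275, -0.1), Well P→Well R = (249, 178, -278.2).
Normal n = (Well P→Well Q) × (Well P→Well R) = (76522.8, 66186.7, 110839).
So ∂z/∂x = −n_x/n_z = −0.69040 and ∂z/∂y = −n_y/n_z = −0.59714.
Gradient magnitude |∇z| = √(a² + b²) = √(0.47665 + 0.35658) = 0.91281.
True dip = arctan(0.91281) = 42.4°, dipping toward NE (azimuth ≈ 049°).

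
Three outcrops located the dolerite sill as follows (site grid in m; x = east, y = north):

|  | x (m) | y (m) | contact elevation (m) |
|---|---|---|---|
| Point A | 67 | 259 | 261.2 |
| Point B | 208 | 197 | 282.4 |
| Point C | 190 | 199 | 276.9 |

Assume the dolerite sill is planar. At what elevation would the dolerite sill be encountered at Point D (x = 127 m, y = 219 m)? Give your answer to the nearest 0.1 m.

Two edge vectors: Point A→Point B = (141, -62, 21.2), Point A→Point C = (123, -60, 15.7).
Normal n = (Point A→Point B) × (Point A→Point C) = (298.6, 393.9, -834).
So ∂z/∂x = −n_x/n_z = 0.35803 and ∂z/∂y = −n_y/n_z = 0.47230.
Intercept c from Point A: 261.2 − 23.99 − 122.33 = 114.89.
At (127, 219): z = 45.5 + 103.4 + 114.89 = 263.8 m.

263.8 m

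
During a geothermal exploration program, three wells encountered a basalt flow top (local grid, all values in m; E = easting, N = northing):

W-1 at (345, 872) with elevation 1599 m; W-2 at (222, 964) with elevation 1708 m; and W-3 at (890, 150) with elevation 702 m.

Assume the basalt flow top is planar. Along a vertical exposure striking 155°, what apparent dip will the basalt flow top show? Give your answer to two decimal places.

Two edge vectors: W-1→W-2 = (-123, 92, 109), W-1→W-3 = (545, -722, -897).
Normal n = (W-1→W-2) × (W-1→W-3) = (-3826, -50926, 38666).
So ∂z/∂E = −n_x/n_z = 0.09895 and ∂z/∂N = −n_y/n_z = 1.31707.
Unit vector along 155° is (sin 155°, cos 155°) = (0.4226, -0.9063).
Slope in that direction = a·(0.4226) + b·(-0.9063) = −1.15186.
Apparent dip = arctan|1.15186| = 49.04° (true dip is 52.9°, so apparent ≤ true as expected).

49.04°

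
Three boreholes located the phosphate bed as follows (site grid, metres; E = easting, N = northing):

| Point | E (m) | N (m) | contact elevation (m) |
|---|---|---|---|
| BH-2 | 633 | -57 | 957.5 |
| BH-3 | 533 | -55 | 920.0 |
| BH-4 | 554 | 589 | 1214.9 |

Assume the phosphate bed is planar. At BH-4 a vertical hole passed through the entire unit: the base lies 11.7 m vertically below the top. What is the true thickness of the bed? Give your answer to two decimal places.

Let the plane be z = a·E + b·N + c.
BH-3−BH-2: −100a + 2b = −37.5;  BH-4−BH-2: −79a + 646b = 257.4.
Solving gives a = 0.38391, b = 0.44540.
|∇z| = √(a²+b²) = 0.58802, so dip δ = arctan(0.58802) = 30.46°.
True thickness = vertical thickness × cos δ = 11.7 × cos 30.46° = 10.09 m.

10.09 m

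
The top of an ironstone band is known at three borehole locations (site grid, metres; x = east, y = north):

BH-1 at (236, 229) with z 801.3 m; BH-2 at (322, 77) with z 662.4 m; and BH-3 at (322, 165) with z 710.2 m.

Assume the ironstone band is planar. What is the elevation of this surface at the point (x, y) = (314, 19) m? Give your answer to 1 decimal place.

Two edge vectors: BH-1→BH-2 = (86, -152, -138.9), BH-1→BH-3 = (86, -64, -91.1).
Normal n = (BH-1→BH-2) × (BH-1→BH-3) = (4957.6, -4110.8, 7568).
So ∂z/∂x = −n_x/n_z = −0.65507 and ∂z/∂y = −n_y/n_z = 0.54318.
Intercept c from BH-1: 801.3 + 154.60 − 124.39 = 831.51.
At (314, 19): z = −205.7 + 10.3 + 831.51 = 636.1 m.

636.1 m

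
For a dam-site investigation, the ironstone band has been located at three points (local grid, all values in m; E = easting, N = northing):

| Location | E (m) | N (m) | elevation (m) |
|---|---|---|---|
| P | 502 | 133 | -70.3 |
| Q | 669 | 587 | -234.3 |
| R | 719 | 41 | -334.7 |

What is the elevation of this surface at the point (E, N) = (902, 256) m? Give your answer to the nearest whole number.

-536 m

Two edge vectors: P→Q = (167, 454, -164), P→R = (217, -92, -264.4).
Normal n = (P→Q) × (P→R) = (-135125.6, 8566.8, -113882).
So ∂z/∂E = −n_x/n_z = −1.18654 and ∂z/∂N = −n_y/n_z = 0.07523.
Intercept c from P: -70.3 + 595.64 − 10.00 = 515.34.
At (902, 256): z = −1070.3 + 19.3 + 515.34 = -535.7 m.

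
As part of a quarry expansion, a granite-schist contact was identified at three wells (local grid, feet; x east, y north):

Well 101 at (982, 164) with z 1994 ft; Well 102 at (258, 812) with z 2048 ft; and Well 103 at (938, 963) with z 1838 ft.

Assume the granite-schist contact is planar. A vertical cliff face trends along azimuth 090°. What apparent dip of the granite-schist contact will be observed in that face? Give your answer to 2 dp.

Two edge vectors: Well 101→Well 102 = (-724, 648, 54), Well 101→Well 103 = (-44, 799, -156).
Normal n = (Well 101→Well 102) × (Well 101→Well 103) = (-144234, -115320, -549964).
So ∂z/∂x = −n_x/n_z = −0.26226 and ∂z/∂y = −n_y/n_z = −0.20969.
Unit vector along 090° is (sin 90°, cos 90°) = (1.0000, 0.0000).
Slope in that direction = a·(1.0000) + b·(0.0000) = −0.26226.
Apparent dip = arctan|0.26226| = 14.70° (true dip is 18.6°, so apparent ≤ true as expected).

14.70°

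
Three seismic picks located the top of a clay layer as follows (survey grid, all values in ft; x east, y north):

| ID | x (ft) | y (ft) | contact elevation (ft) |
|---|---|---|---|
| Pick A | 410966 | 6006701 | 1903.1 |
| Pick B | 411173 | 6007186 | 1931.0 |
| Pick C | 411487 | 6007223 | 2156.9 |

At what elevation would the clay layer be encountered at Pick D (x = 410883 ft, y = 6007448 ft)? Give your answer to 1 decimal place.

1644.5 ft

Let the plane be z = a·x + b·y + c.
Pick B−Pick A: 207a + 485b = 27.9;  Pick C−Pick A: 521a + 522b = 253.8.
Solving gives a = 0.750386847, b = −0.262742427.
Then c = 1903.1 − a·410966 − b·6006701 = 1271734.82.
At (410883, 6007448): z = 308321.2 − 1578411.5 + 1271734.82 = 1644.5 ft.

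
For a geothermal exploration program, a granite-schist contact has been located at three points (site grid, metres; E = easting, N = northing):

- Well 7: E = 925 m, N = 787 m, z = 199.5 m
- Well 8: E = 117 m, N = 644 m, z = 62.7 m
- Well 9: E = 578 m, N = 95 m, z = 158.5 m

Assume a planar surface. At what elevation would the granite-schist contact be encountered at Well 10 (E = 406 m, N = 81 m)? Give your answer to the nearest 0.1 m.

Two edge vectors: Well 7→Well 8 = (-808, -143, -136.8), Well 7→Well 9 = (-347, -692, -41).
Normal n = (Well 7→Well 8) × (Well 7→Well 9) = (-88802.6, 14341.6, 509515).
So ∂z/∂E = −n_x/n_z = 0.17429 and ∂z/∂N = −n_y/n_z = −0.02815.
Intercept c from Well 7: 199.5 − 161.22 + 22.15 = 60.44.
At (406, 81): z = 70.8 − 2.3 + 60.44 = 128.9 m.

128.9 m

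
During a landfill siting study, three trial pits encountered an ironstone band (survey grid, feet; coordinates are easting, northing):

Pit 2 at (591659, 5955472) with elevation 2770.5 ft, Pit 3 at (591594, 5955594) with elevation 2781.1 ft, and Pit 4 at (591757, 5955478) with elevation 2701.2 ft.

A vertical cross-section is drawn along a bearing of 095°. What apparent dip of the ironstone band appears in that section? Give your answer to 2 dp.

33.54°

Two edge vectors: Pit 2→Pit 3 = (-65, 122, 10.6), Pit 2→Pit 4 = (98, 6, -69.3).
Normal n = (Pit 2→Pit 3) × (Pit 2→Pit 4) = (-8518.2, -3465.7, -12346).
So ∂z/∂easting = −n_x/n_z = −0.68996 and ∂z/∂northing = −n_y/n_z = −0.28071.
Unit vector along 095° is (sin 95°, cos 95°) = (0.9962, -0.0872).
Slope in that direction = a·(0.9962) + b·(-0.0872) = −0.66286.
Apparent dip = arctan|0.66286| = 33.54° (true dip is 36.7°, so apparent ≤ true as expected).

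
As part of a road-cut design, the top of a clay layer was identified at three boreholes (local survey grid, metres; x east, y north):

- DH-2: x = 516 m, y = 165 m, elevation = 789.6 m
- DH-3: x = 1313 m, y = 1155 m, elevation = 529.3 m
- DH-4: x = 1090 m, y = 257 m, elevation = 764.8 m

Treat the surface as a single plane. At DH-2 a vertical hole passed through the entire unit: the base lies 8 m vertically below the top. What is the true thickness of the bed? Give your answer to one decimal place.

7.7 m

Let the plane be z = a·x + b·y + c.
DH-3−DH-2: 797a + 990b = −260.3;  DH-4−DH-2: 574a + 92b = −24.8.
Solving gives a = −0.00122, b = −0.26195.
|∇z| = √(a²+b²) = 0.26195, so dip δ = arctan(0.26195) = 14.68°.
True thickness = vertical thickness × cos δ = 8 × cos 14.68° = 7.7 m.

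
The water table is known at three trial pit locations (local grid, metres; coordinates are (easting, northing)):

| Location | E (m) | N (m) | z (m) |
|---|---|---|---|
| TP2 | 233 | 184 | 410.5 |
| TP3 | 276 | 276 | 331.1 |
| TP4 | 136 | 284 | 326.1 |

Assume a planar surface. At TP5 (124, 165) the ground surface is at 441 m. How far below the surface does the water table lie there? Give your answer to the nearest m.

13 m

Two edge vectors: TP2→TP3 = (43, 92, -79.4), TP2→TP4 = (-97, 100, -84.4).
Normal n = (TP2→TP3) × (TP2→TP4) = (175.2, 11331, 13224).
So ∂z/∂E = −n_x/n_z = −0.01325 and ∂z/∂N = −n_y/n_z = −0.85685.
Intercept c from TP2: 410.5 + 3.09 + 157.66 = 571.25.
At (124, 165): z_contact = −1.6 − 141.4 + 571.25 = 428.2 m.
Depth below ground = 441 − 428.2 = 13 m.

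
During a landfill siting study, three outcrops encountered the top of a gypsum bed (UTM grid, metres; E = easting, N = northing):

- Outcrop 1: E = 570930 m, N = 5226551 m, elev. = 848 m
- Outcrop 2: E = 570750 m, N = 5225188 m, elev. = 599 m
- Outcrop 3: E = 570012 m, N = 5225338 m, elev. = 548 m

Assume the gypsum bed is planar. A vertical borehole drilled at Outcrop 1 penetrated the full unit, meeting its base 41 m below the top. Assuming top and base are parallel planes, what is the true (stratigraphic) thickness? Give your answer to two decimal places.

Two edge vectors: Outcrop 1→Outcrop 2 = (-180, -1363, -249), Outcrop 1→Outcrop 3 = (-918, -1213, -300).
Normal n = (Outcrop 1→Outcrop 2) × (Outcrop 1→Outcrop 3) = (106863, 174582, -1032894).
So ∂z/∂E = −n_x/n_z = 0.10346 and ∂z/∂N = −n_y/n_z = 0.16902.
|∇z| = √(a²+b²) = 0.19817, so dip δ = arctan(0.19817) = 11.21°.
True thickness = vertical thickness × cos δ = 41 × cos 11.21° = 40.22 m.

40.22 m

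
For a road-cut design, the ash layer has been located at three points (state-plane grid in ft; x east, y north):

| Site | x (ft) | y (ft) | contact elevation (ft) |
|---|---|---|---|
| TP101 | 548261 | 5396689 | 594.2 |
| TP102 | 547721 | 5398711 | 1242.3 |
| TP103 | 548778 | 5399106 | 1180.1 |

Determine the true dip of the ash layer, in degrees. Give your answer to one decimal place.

Two edge vectors: TP101→TP102 = (-540, 2022, 648.1), TP101→TP103 = (517, 2417, 585.9).
Normal n = (TP101→TP102) × (TP101→TP103) = (-381767.9, 651453.7, -2350554).
So ∂z/∂x = −n_x/n_z = −0.16242 and ∂z/∂y = −n_y/n_z = 0.27715.
Gradient magnitude |∇z| = √(a² + b²) = √(0.02638 + 0.07681) = 0.32123.
True dip = arctan(0.32123) = 17.8°, dipping toward SSE (azimuth ≈ 150°).

17.8°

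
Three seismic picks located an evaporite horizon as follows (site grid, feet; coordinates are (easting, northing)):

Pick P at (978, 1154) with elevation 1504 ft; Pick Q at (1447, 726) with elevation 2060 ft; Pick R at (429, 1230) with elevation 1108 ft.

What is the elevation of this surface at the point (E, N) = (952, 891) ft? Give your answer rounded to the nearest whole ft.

1645 ft

Two edge vectors: Pick P→Pick Q = (469, -428, 556), Pick P→Pick R = (-549, 76, -396).
Normal n = (Pick P→Pick Q) × (Pick P→Pick R) = (127232, -119520, -199328).
So ∂z/∂E = −n_x/n_z = 0.63830 and ∂z/∂N = −n_y/n_z = −0.59961.
Intercept c from Pick P: 1504 − 624.26 + 691.96 = 1571.69.
At (952, 891): z = 607.7 − 534.3 + 1571.69 = 1645.1 ft.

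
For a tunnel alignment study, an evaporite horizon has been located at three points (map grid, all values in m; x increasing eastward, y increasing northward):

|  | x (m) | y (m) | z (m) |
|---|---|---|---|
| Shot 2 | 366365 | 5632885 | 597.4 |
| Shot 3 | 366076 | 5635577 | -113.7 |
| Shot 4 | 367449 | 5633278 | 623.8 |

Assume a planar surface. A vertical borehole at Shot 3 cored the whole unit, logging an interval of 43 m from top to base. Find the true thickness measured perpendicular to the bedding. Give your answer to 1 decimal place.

41.4 m

Let the plane be z = a·x + b·y + c.
Shot 3−Shot 2: −289a + 2692b = −711.1;  Shot 4−Shot 2: 1084a + 393b = 26.4.
Solving gives a = 0.11562, b = −0.25174.
|∇z| = √(a²+b²) = 0.27702, so dip δ = arctan(0.27702) = 15.48°.
True thickness = vertical thickness × cos δ = 43 × cos 15.48° = 41.4 m.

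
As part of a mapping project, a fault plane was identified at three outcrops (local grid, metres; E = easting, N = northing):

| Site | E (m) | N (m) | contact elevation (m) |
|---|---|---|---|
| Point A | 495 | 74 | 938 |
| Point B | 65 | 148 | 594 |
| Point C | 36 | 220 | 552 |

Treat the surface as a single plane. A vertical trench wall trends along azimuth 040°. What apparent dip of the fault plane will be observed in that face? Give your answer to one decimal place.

Let the plane be z = a·E + b·N + c.
Point B−Point A: −430a + 74b = −344;  Point C−Point A: −459a + 146b = −386.
Solving gives a = 0.75172, b = −0.28056.
Unit vector along 040° is (sin 40°, cos 40°) = (0.6428, 0.7660).
Slope in that direction = a·(0.6428) + b·(0.7660) = 0.26828.
Apparent dip = arctan|0.26828| = 15.0° (true dip is 38.7°, so apparent ≤ true as expected).

15.0°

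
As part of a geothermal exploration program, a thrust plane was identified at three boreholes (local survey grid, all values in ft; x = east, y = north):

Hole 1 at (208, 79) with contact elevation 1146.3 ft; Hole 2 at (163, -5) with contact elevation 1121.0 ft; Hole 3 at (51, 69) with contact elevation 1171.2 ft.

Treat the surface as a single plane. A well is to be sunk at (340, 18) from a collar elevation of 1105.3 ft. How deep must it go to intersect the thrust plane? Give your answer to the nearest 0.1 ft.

7.7 ft

Let the plane be z = a·x + b·y + c.
Hole 2−Hole 1: −45a − 84b = −25.3;  Hole 3−Hole 1: −157a − 10b = 24.9.
Solving gives a = −0.18406, b = 0.39980.
Then c = 1146.3 − a·208 − b·79 = 1153.00.
At (340, 18): z_contact = −62.58 + 7.20 + 1153.00 = 1097.62 ft.
Depth below ground = 1105.3 − 1097.62 = 7.7 ft.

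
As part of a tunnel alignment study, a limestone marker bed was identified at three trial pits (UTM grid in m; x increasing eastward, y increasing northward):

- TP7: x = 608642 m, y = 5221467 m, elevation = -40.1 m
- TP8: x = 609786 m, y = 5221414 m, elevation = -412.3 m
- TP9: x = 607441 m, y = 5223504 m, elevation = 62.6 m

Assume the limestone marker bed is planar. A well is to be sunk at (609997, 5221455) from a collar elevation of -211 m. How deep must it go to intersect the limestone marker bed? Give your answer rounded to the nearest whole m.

Let the plane be z = a·x + b·y + c.
TP8−TP7: 1144a − 53b = −372.2;  TP9−TP7: −1201a + 2037b = 102.7.
Solving gives a = −0.33208479, b = −0.14537744.
Then c = -40.1 − a·608642 − b·5221467 = 961164.14.
At (609997, 5221455): z_contact = −202570.7 − 759081.7 + 961164.14 = -488.3 m.
Depth below ground = -211 − (-488.3) = 277 m.

277 m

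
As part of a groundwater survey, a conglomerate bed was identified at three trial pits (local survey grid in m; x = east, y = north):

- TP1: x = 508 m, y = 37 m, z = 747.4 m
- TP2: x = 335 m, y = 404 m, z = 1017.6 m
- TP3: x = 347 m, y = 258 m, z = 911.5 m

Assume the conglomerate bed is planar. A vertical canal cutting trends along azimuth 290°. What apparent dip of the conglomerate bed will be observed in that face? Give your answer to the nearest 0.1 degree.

15.2°

Two edge vectors: TP1→TP2 = (-173, 367, 270.2), TP1→TP3 = (-161, 221, 164.1).
Normal n = (TP1→TP2) × (TP1→TP3) = (510.5, -15112.9, 20854).
So ∂z/∂x = −n_x/n_z = −0.02448 and ∂z/∂y = −n_y/n_z = 0.72470.
Unit vector along 290° is (sin 290°, cos 290°) = (-0.9397, 0.3420).
Slope in that direction = a·(-0.9397) + b·(0.3420) = 0.27087.
Apparent dip = arctan|0.27087| = 15.2° (true dip is 35.9°, so apparent ≤ true as expected).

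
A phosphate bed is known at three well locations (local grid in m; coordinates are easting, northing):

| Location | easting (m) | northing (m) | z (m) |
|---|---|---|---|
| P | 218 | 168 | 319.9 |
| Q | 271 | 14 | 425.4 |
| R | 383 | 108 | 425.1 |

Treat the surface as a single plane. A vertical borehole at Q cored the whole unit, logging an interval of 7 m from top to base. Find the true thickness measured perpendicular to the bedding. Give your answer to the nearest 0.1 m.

Two edge vectors: P→Q = (53, -154, 105.5), P→R = (165, -60, 105.2).
Normal n = (P→Q) × (P→R) = (-9870.8, 11831.9, 22230).
So ∂z/∂easting = −n_x/n_z = 0.44403 and ∂z/∂northing = −n_y/n_z = −0.53225.
|∇z| = √(a²+b²) = 0.69315, so dip δ = arctan(0.69315) = 34.73°.
True thickness = vertical thickness × cos δ = 7 × cos 34.73° = 5.8 m.

5.8 m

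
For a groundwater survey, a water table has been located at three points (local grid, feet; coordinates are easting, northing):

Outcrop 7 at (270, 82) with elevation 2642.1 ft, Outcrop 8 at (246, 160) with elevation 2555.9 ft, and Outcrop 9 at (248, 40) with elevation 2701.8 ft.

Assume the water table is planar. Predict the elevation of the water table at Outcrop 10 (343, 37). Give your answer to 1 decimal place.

Let the plane be z = a·easting + b·northing + c.
Outcrop 8−Outcrop 7: −24a + 78b = −86.2;  Outcrop 9−Outcrop 7: −22a − 42b = 59.7.
Solving gives a = −0.38040, b = −1.22217.
Then c = 2642.1 − a·270 − b·82 = 2845.03.
At (343, 37): z = −130.5 − 45.2 + 2845.03 = 2669.3 ft.

2669.3 ft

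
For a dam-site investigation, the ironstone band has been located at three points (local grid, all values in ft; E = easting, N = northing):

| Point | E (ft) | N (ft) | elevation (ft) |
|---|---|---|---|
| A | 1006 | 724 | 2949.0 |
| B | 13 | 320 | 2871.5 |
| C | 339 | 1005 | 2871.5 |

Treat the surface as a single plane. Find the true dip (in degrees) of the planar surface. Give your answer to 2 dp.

6.12°

Two edge vectors: A→B = (-993, -404, -77.5), A→C = (-667, 281, -77.5).
Normal n = (A→B) × (A→C) = (53087.5, -25265, -548501).
So ∂z/∂E = −n_x/n_z = 0.09679 and ∂z/∂N = −n_y/n_z = −0.04606.
Gradient magnitude |∇z| = √(a² + b²) = √(0.00937 + 0.00212) = 0.10719.
True dip = arctan(0.10719) = 6.12°, dipping toward WNW (azimuth ≈ 295°).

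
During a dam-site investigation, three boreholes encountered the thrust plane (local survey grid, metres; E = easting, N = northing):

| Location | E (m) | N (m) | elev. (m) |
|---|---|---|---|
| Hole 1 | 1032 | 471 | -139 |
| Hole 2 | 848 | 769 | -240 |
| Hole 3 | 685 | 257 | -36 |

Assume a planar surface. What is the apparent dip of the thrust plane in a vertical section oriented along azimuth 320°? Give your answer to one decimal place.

Let the plane be z = a·E + b·N + c.
Hole 2−Hole 1: −184a + 298b = −101;  Hole 3−Hole 1: −347a − 214b = 103.
Solving gives a = −0.06359, b = −0.37819.
Unit vector along 320° is (sin 320°, cos 320°) = (-0.6428, 0.7660).
Slope in that direction = a·(-0.6428) + b·(0.7660) = −0.24883.
Apparent dip = arctan|0.24883| = 14.0° (true dip is 21.0°, so apparent ≤ true as expected).

14.0°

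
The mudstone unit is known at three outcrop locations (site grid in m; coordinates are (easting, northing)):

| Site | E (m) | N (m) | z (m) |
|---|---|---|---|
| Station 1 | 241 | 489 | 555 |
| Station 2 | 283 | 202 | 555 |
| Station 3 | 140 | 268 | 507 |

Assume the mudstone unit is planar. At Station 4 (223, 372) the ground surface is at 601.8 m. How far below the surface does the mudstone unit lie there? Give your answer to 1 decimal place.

Let the plane be z = a·E + b·N + c.
Station 2−Station 1: 42a − 287b = 0;  Station 3−Station 1: −101a − 221b = −48.
Solving gives a = 0.35998, b = 0.05268.
Then c = 555 − a·241 − b·489 = 442.48.
At (223, 372): z_contact = 80.28 + 19.60 + 442.48 = 542.36 m.
Depth below ground = 601.8 − 542.36 = 59.4 m.

59.4 m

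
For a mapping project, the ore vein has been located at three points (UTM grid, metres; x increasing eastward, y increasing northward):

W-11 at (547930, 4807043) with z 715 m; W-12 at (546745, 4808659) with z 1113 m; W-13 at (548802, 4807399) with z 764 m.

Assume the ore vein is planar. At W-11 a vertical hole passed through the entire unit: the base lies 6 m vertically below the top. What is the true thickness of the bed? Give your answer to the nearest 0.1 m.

5.9 m

Let the plane be z = a·x + b·y + c.
W-12−W-11: −1185a + 1616b = 398;  W-13−W-11: 872a + 356b = 49.
Solving gives a = −0.03414, b = 0.22126.
|∇z| = √(a²+b²) = 0.22387, so dip δ = arctan(0.22387) = 12.62°.
True thickness = vertical thickness × cos δ = 6 × cos 12.62° = 5.9 m.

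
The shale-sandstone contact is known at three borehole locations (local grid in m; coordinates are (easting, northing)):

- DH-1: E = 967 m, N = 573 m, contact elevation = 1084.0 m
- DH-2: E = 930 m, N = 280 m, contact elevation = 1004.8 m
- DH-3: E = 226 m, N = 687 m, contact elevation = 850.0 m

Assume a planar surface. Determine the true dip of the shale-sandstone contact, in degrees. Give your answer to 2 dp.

22.64°

Two edge vectors: DH-1→DH-2 = (-37, -293, -79.2), DH-1→DH-3 = (-741, 114, -234).
Normal n = (DH-1→DH-2) × (DH-1→DH-3) = (77590.8, 50029.2, -221331).
So ∂z/∂E = −n_x/n_z = 0.35056 and ∂z/∂N = −n_y/n_z = 0.22604.
Gradient magnitude |∇z| = √(a² + b²) = √(0.12290 + 0.05109) = 0.41712.
True dip = arctan(0.41712) = 22.64°, dipping toward WSW (azimuth ≈ 237°).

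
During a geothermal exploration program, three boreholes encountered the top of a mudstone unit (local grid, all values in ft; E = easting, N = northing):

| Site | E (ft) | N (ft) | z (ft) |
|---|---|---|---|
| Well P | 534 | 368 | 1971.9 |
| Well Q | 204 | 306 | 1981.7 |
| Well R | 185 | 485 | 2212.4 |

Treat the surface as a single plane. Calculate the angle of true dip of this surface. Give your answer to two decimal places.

Let the plane be z = a·E + b·N + c.
Well Q−Well P: −330a − 62b = 9.8;  Well R−Well P: −349a + 117b = 240.5.
Solving gives a = −0.26653, b = 1.26054.
Gradient magnitude |∇z| = √(a² + b²) = √(0.07104 + 1.58895) = 1.28841.
True dip = arctan(1.28841) = 52.18°, dipping toward SSE (azimuth ≈ 168°).

52.18°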